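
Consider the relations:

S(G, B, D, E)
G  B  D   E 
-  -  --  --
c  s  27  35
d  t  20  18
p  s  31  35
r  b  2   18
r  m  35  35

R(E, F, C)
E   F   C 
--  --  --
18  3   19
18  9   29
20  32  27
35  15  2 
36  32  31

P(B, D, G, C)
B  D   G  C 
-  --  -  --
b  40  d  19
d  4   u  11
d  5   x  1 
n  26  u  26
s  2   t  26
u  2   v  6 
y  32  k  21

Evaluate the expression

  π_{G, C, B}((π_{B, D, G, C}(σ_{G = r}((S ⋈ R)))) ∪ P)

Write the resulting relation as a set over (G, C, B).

Joining S and R on E yields {(c, s, 27, 35, 15, 2), (d, t, 20, 18, 3, 19), (d, t, 20, 18, 9, 29), (p, s, 31, 35, 15, 2), (r, b, 2, 18, 3, 19), (r, b, 2, 18, 9, 29), (r, m, 35, 35, 15, 2)}.
Apply σ_{G = r}; surviving tuples: {(r, b, 2, 18, 3, 19), (r, b, 2, 18, 9, 29), (r, m, 35, 35, 15, 2)}
π_{B, D, G, C} gives {(b, 2, r, 19), (b, 2, r, 29), (m, 35, r, 2)}.
Union: {(b, 2, r, 19), (b, 2, r, 29), (m, 35, r, 2)} with {(b, 40, d, 19), (d, 4, u, 11), (d, 5, x, 1), (n, 26, u, 26), (s, 2, t, 26), (u, 2, v, 6), (y, 32, k, 21)} → {(b, 2, r, 19), (b, 2, r, 29), (b, 40, d, 19), (d, 4, u, 11), (d, 5, x, 1), (m, 35, r, 2), (n, 26, u, 26), (s, 2, t, 26), (u, 2, v, 6), (y, 32, k, 21)}
π_{G, C, B} gives {(d, 19, b), (k, 21, y), (r, 19, b), (r, 2, m), (r, 29, b), (t, 26, s), (u, 11, d), (u, 26, n), (v, 6, u), (x, 1, d)}.

{(d, 19, b), (k, 21, y), (r, 19, b), (r, 2, m), (r, 29, b), (t, 26, s), (u, 11, d), (u, 26, n), (v, 6, u), (x, 1, d)}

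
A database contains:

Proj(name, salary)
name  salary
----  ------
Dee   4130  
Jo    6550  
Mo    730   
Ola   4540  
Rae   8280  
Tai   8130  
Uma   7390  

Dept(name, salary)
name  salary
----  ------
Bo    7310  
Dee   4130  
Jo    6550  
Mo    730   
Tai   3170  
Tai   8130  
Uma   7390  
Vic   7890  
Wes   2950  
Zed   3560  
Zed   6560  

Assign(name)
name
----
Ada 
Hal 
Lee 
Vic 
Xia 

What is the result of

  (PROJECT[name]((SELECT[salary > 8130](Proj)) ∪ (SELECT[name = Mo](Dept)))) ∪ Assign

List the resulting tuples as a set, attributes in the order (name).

Apply σ_{salary > 8130}; surviving tuples: {(Rae, 8280)}
Apply σ_{name = Mo}; surviving tuples: {(Mo, 730)}
Taking the union: {(Mo, 730), (Rae, 8280)}
Projecting to name: {Mo, Rae}
Taking the union: {Ada, Hal, Lee, Mo, Rae, Vic, Xia}

{Ada, Hal, Lee, Mo, Rae, Vic, Xia}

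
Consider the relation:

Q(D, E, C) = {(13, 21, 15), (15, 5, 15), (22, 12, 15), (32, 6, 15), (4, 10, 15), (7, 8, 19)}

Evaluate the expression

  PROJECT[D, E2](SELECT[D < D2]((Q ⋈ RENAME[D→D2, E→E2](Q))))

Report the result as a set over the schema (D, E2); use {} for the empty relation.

{(13, 12), (13, 5), (13, 6), (15, 12), (15, 6), (22, 6), (4, 12), (4, 21), (4, 5), (4, 6)}

ρ[D→D2, E→E2]: schema becomes (D2, E2, C); tuples unchanged.
Q ⋈ RENAME[D→D2, E→E2](Q) (natural join on C): {(13, 21, 15, 13, 21), (13, 21, 15, 15, 5), (13, 21, 15, 22, 12), (13, 21, 15, 32, 6), (13, 21, 15, 4, 10), (15, 5, 15, 13, 21), (15, 5, 15, 15, 5), (15, 5, 15, 22, 12), (15, 5, 15, 32, 6), (15, 5, 15, 4, 10), (22, 12, 15, 13, 21), (22, 12, 15, 15, 5), (22, 12, 15, 22, 12), (22, 12, 15, 32, 6), (22, 12, 15, 4, 10), (32, 6, 15, 13, 21), (32, 6, 15, 15, 5), (32, 6, 15, 22, 12), (32, 6, 15, 32, 6), (32, 6, 15, 4, 10), (4, 10, 15, 13, 21), (4, 10, 15, 15, 5), (4, 10, 15, 22, 12), (4, 10, 15, 32, 6), (4, 10, 15, 4, 10), (7, 8, 19, 7, 8)}
σ[D < D2]: keep tuples satisfying D < D2 → {(13, 21, 15, 15, 5), (13, 21, 15, 22, 12), (13, 21, 15, 32, 6), (15, 5, 15, 22, 12), (15, 5, 15, 32, 6), (22, 12, 15, 32, 6), (4, 10, 15, 13, 21), (4, 10, 15, 15, 5), (4, 10, 15, 22, 12), (4, 10, 15, 32, 6)}
π_{D, E2} gives {(13, 12), (13, 5), (13, 6), (15, 12), (15, 6), (22, 6), (4, 12), (4, 21), (4, 5), (4, 6)}.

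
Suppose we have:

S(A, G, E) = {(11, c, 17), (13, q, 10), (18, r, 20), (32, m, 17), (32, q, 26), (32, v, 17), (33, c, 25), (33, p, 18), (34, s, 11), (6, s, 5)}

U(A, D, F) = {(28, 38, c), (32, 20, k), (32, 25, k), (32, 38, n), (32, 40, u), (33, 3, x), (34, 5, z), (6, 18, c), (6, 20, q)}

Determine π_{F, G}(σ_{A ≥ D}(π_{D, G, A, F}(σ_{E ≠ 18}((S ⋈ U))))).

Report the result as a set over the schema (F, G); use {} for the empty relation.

Joining S and U on A yields {(32, m, 17, 20, k), (32, m, 17, 25, k), (32, m, 17, 38, n), (32, m, 17, 40, u), (32, q, 26, 20, k), (32, q, 26, 25, k), (32, q, 26, 38, n), (32, q, 26, 40, u), (32, v, 17, 20, k), (32, v, 17, 25, k), (32, v, 17, 38, n), (32, v, 17, 40, u), (33, c, 25, 3, x), (33, p, 18, 3, x), (34, s, 11, 5, z), (6, s, 5, 18, c), (6, s, 5, 20, q)}.
σ[E ≠ 18]: keep tuples satisfying E ≠ 18 → {(32, m, 17, 20, k), (32, m, 17, 25, k), (32, m, 17, 38, n), (32, m, 17, 40, u), (32, q, 26, 20, k), (32, q, 26, 25, k), (32, q, 26, 38, n), (32, q, 26, 40, u), (32, v, 17, 20, k), (32, v, 17, 25, k), (32, v, 17, 38, n), (32, v, 17, 40, u), (33, c, 25, 3, x), (34, s, 11, 5, z), (6, s, 5, 18, c), (6, s, 5, 20, q)}
Projecting to D, G, A, F: {(18, s, 6, c), (20, m, 32, k), (20, q, 32, k), (20, s, 6, q), (20, v, 32, k), (25, m, 32, k), (25, q, 32, k), (25, v, 32, k), (3, c, 33, x), (38, m, 32, n), (38, q, 32, n), (38, v, 32, n), (40, m, 32, u), (40, q, 32, u), (40, v, 32, u), (5, s, 34, z)}
σ[A ≥ D]: keep tuples satisfying A ≥ D → {(20, m, 32, k), (20, q, 32, k), (20, v, 32, k), (25, m, 32, k), (25, q, 32, k), (25, v, 32, k), (3, c, 33, x), (5, s, 34, z)}
Projecting to F, G (3 duplicate(s) eliminated): {(k, m), (k, q), (k, v), (x, c), (z, s)}

{(k, m), (k, q), (k, v), (x, c), (z, s)}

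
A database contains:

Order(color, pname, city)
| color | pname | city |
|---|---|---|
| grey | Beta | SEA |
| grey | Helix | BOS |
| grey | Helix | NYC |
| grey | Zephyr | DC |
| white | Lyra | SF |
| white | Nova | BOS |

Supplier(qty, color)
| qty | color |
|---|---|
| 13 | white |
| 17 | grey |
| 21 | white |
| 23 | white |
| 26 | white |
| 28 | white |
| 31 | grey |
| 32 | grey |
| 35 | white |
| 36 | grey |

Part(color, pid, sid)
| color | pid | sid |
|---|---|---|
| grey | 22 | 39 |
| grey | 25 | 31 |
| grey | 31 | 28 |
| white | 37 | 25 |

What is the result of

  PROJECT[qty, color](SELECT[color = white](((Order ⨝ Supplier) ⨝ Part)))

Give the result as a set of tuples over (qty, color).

{(13, white), (21, white), (23, white), (26, white), (28, white), (35, white)}

Order ⋈ Supplier (natural join on color): {(grey, Beta, SEA, 17), (grey, Beta, SEA, 31), (grey, Beta, SEA, 32), (grey, Beta, SEA, 36), (grey, Helix, BOS, 17), (grey, Helix, BOS, 31), (grey, Helix, BOS, 32), (grey, Helix, BOS, 36), (grey, Helix, NYC, 17), (grey, Helix, NYC, 31), (grey, Helix, NYC, 32), (grey, Helix, NYC, 36), (grey, Zephyr, DC, 17), (grey, Zephyr, DC, 31), (grey, Zephyr, DC, 32), (grey, Zephyr, DC, 36), (white, Lyra, SF, 13), (white, Lyra, SF, 21), (white, Lyra, SF, 23), (white, Lyra, SF, 26), (white, Lyra, SF, 28), (white, Lyra, SF, 35), (white, Nova, BOS, 13), (white, Nova, BOS, 21), (white, Nova, BOS, 23), (white, Nova, BOS, 26), (white, Nova, BOS, 28), (white, Nova, BOS, 35)}
(Order ⨝ Supplier) ⋈ Part (natural join on color): {(grey, Beta, SEA, 17, 22, 39), (grey, Beta, SEA, 17, 25, 31), (grey, Beta, SEA, 17, 31, 28), (grey, Beta, SEA, 31, 22, 39), (grey, Beta, SEA, 31, 25, 31), (grey, Beta, SEA, 31, 31, 28), (grey, Beta, SEA, 32, 22, 39), (grey, Beta, SEA, 32, 25, 31), (grey, Beta, SEA, 32, 31, 28), (grey, Beta, SEA, 36, 22, 39), (grey, Beta, SEA, 36, 25, 31), (grey, Beta, SEA, 36, 31, 28), (grey, Helix, BOS, 17, 22, 39), (grey, Helix, BOS, 17, 25, 31), (grey, Helix, BOS, 17, 31, 28), (grey, Helix, BOS, 31, 22, 39), (grey, Helix, BOS, 31, 25, 31), (grey, Helix, BOS, 31, 31, 28), (grey, Helix, BOS, 32, 22, 39), (grey, Helix, BOS, 32, 25, 31), (grey, Helix, BOS, 32, 31, 28), (grey, Helix, BOS, 36, 22, 39), (grey, Helix, BOS, 36, 25, 31), (grey, Helix, BOS, 36, 31, 28), (grey, Helix, NYC, 17, 22, 39), (grey, Helix, NYC, 17, 25, 31), (grey, Helix, NYC, 17, 31, 28), (grey, Helix, NYC, 31, 22, 39), (grey, Helix, NYC, 31, 25, 31), (grey, Helix, NYC, 31, 31, 28), (grey, Helix, NYC, 32, 22, 39), (grey, Helix, NYC, 32, 25, 31), (grey, Helix, NYC, 32, 31, 28), (grey, Helix, NYC, 36, 22, 39), (grey, Helix, NYC, 36, 25, 31), (grey, Helix, NYC, 36, 31, 28), (grey, Zephyr, DC, 17, 22, 39), (grey, Zephyr, DC, 17, 25, 31), (grey, Zephyr, DC, 17, 31, 28), (grey, Zephyr, DC, 31, 22, 39), (grey, Zephyr, DC, 31, 25, 31), (grey, Zephyr, DC, 31, 31, 28), (grey, Zephyr, DC, 32, 22, 39), (grey, Zephyr, DC, 32, 25, 31), (grey, Zephyr, DC, 32, 31, 28), (grey, Zephyr, DC, 36, 22, 39), (grey, Zephyr, DC, 36, 25, 31), (grey, Zephyr, DC, 36, 31, 28), (white, Lyra, SF, 13, 37, 25), (white, Lyra, SF, 21, 37, 25), (white, Lyra, SF, 23, 37, 25), (white, Lyra, SF, 26, 37, 25), (white, Lyra, SF, 28, 37, 25), (white, Lyra, SF, 35, 37, 25), (white, Nova, BOS, 13, 37, 25), (white, Nova, BOS, 21, 37, 25), (white, Nova, BOS, 23, 37, 25), (white, Nova, BOS, 26, 37, 25), (white, Nova, BOS, 28, 37, 25), (white, Nova, BOS, 35, 37, 25)}
σ[color = white]: keep tuples satisfying color = white → {(white, Lyra, SF, 13, 37, 25), (white, Lyra, SF, 21, 37, 25), (white, Lyra, SF, 23, 37, 25), (white, Lyra, SF, 26, 37, 25), (white, Lyra, SF, 28, 37, 25), (white, Lyra, SF, 35, 37, 25), (white, Nova, BOS, 13, 37, 25), (white, Nova, BOS, 21, 37, 25), (white, Nova, BOS, 23, 37, 25), (white, Nova, BOS, 26, 37, 25), (white, Nova, BOS, 28, 37, 25), (white, Nova, BOS, 35, 37, 25)}
Projecting to qty, color (6 duplicate(s) eliminated): {(13, white), (21, white), (23, white), (26, white), (28, white), (35, white)}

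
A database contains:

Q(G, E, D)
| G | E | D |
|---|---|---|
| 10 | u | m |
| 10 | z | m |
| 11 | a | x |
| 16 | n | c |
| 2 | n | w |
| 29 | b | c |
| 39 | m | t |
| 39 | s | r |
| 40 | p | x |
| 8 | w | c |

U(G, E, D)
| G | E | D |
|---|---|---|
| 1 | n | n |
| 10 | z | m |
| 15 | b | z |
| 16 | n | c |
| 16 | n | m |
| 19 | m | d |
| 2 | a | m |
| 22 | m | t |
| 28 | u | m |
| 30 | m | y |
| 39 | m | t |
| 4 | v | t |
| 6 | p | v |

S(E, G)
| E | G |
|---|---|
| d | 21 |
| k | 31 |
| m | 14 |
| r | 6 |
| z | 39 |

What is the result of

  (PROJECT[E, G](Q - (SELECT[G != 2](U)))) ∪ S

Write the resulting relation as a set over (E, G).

{(a, 11), (b, 29), (d, 21), (k, 31), (m, 14), (n, 2), (p, 40), (r, 6), (s, 39), (u, 10), (w, 8), (z, 39)}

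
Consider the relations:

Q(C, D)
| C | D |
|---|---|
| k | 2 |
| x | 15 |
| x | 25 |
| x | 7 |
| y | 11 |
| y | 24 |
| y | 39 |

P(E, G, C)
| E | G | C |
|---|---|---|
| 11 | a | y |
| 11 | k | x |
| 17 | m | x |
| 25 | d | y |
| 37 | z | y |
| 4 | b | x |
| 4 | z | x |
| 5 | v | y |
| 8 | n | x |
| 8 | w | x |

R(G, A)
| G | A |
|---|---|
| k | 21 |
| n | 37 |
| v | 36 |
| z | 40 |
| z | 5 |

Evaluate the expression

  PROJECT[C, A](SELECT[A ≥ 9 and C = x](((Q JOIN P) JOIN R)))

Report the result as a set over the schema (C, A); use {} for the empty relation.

{(x, 21), (x, 37), (x, 40)}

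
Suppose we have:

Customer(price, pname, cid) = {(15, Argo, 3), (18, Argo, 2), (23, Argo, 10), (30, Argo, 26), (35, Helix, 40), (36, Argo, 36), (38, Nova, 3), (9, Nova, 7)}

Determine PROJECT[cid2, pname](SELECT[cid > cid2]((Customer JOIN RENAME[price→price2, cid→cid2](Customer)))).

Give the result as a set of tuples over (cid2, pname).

ρ[price→price2, cid→cid2]: schema becomes (price2, pname, cid2); tuples unchanged.
Natural join on pname: {(15, Argo, 3, 15, 3), (15, Argo, 3, 18, 2), (15, Argo, 3, 23, 10), (15, Argo, 3, 30, 26), (15, Argo, 3, 36, 36), (18, Argo, 2, 15, 3), (18, Argo, 2, 18, 2), (18, Argo, 2, 23, 10), (18, Argo, 2, 30, 26), (18, Argo, 2, 36, 36), (23, Argo, 10, 15, 3), (23, Argo, 10, 18, 2), (23, Argo, 10, 23, 10), (23, Argo, 10, 30, 26), (23, Argo, 10, 36, 36), (30, Argo, 26, 15, 3), (30, Argo, 26, 18, 2), (30, Argo, 26, 23, 10), (30, Argo, 26, 30, 26), (30, Argo, 26, 36, 36), (35, Helix, 40, 35, 40), (36, Argo, 36, 15, 3), (36, Argo, 36, 18, 2), (36, Argo, 36, 23, 10), (36, Argo, 36, 30, 26), (36, Argo, 36, 36, 36), (38, Nova, 3, 38, 3), (38, Nova, 3, 9, 7), (9, Nova, 7, 38, 3), (9, Nova, 7, 9, 7)}
Selection cid > cid2: {(15, Argo, 3, 18, 2), (23, Argo, 10, 15, 3), (23, Argo, 10, 18, 2), (30, Argo, 26, 15, 3), (30, Argo, 26, 18, 2), (30, Argo, 26, 23, 10), (36, Argo, 36, 15, 3), (36, Argo, 36, 18, 2), (36, Argo, 36, 23, 10), (36, Argo, 36, 30, 26), (9, Nova, 7, 38, 3)}
π_{cid2, pname} gives {(10, Argo), (2, Argo), (26, Argo), (3, Argo), (3, Nova)} (6 duplicate(s) eliminated).

{(10, Argo), (2, Argo), (26, Argo), (3, Argo), (3, Nova)}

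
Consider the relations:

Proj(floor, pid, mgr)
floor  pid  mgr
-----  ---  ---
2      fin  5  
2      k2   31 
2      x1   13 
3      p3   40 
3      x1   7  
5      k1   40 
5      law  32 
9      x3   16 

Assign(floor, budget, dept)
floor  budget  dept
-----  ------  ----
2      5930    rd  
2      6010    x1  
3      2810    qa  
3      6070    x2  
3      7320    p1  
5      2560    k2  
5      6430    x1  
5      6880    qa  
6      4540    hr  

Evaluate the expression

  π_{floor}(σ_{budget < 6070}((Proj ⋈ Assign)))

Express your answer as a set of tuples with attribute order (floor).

Natural join on floor: {(2, fin, 5, 5930, rd), (2, fin, 5, 6010, x1), (2, k2, 31, 5930, rd), (2, k2, 31, 6010, x1), (2, x1, 13, 5930, rd), (2, x1, 13, 6010, x1), (3, p3, 40, 2810, qa), (3, p3, 40, 6070, x2), (3, p3, 40, 7320, p1), (3, x1, 7, 2810, qa), (3, x1, 7, 6070, x2), (3, x1, 7, 7320, p1), (5, k1, 40, 2560, k2), (5, k1, 40, 6430, x1), (5, k1, 40, 6880, qa), (5, law, 32, 2560, k2), (5, law, 32, 6430, x1), (5, law, 32, 6880, qa)}
Selection budget < 6070: {(2, fin, 5, 5930, rd), (2, fin, 5, 6010, x1), (2, k2, 31, 5930, rd), (2, k2, 31, 6010, x1), (2, x1, 13, 5930, rd), (2, x1, 13, 6010, x1), (3, p3, 40, 2810, qa), (3, x1, 7, 2810, qa), (5, k1, 40, 2560, k2), (5, law, 32, 2560, k2)}
π[floor]: project onto (floor) (7 duplicate(s) eliminated) → {2, 3, 5}

{2, 3, 5}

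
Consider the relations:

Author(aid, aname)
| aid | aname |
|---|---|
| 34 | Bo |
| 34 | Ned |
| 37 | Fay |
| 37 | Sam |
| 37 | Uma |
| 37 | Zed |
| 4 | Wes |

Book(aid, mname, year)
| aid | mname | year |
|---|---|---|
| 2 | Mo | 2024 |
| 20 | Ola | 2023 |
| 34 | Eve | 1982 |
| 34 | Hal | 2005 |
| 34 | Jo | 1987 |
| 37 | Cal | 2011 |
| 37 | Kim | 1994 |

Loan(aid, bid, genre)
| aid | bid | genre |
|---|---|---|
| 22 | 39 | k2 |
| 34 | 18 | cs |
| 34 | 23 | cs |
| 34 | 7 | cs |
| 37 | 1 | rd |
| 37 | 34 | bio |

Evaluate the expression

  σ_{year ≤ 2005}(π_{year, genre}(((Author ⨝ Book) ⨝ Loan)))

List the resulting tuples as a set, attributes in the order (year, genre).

Natural join on aid: {(34, Bo, Eve, 1982), (34, Bo, Hal, 2005), (34, Bo, Jo, 1987), (34, Ned, Eve, 1982), (34, Ned, Hal, 2005), (34, Ned, Jo, 1987), (37, Fay, Cal, 2011), (37, Fay, Kim, 1994), (37, Sam, Cal, 2011), (37, Sam, Kim, 1994), (37, Uma, Cal, 2011), (37, Uma, Kim, 1994), (37, Zed, Cal, 2011), (37, Zed, Kim, 1994)}
Natural join on aid: {(34, Bo, Eve, 1982, 18, cs), (34, Bo, Eve, 1982, 23, cs), (34, Bo, Eve, 1982, 7, cs), (34, Bo, Hal, 2005, 18, cs), (34, Bo, Hal, 2005, 23, cs), (34, Bo, Hal, 2005, 7, cs), (34, Bo, Jo, 1987, 18, cs), (34, Bo, Jo, 1987, 23, cs), (34, Bo, Jo, 1987, 7, cs), (34, Ned, Eve, 1982, 18, cs), (34, Ned, Eve, 1982, 23, cs), (34, Ned, Eve, 1982, 7, cs), (34, Ned, Hal, 2005, 18, cs), (34, Ned, Hal, 2005, 23, cs), (34, Ned, Hal, 2005, 7, cs), (34, Ned, Jo, 1987, 18, cs), (34, Ned, Jo, 1987, 23, cs), (34, Ned, Jo, 1987, 7, cs), (37, Fay, Cal, 2011, 1, rd), (37, Fay, Cal, 2011, 34, bio), (37, Fay, Kim, 1994, 1, rd), (37, Fay, Kim, 1994, 34, bio), (37, Sam, Cal, 2011, 1, rd), (37, Sam, Cal, 2011, 34, bio), (37, Sam, Kim, 1994, 1, rd), (37, Sam, Kim, 1994, 34, bio), (37, Uma, Cal, 2011, 1, rd), (37, Uma, Cal, 2011, 34, bio), (37, Uma, Kim, 1994, 1, rd), (37, Uma, Kim, 1994, 34, bio), (37, Zed, Cal, 2011, 1, rd), (37, Zed, Cal, 2011, 34, bio), (37, Zed, Kim, 1994, 1, rd), (37, Zed, Kim, 1994, 34, bio)}
π_{year, genre} gives {(1982, cs), (1987, cs), (1994, bio), (1994, rd), (2005, cs), (2011, bio), (2011, rd)} (27 duplicate(s) eliminated).
σ[year ≤ 2005]: keep tuples satisfying year ≤ 2005 → {(1982, cs), (1987, cs), (1994, bio), (1994, rd), (2005, cs)}

{(1982, cs), (1987, cs), (1994, bio), (1994, rd), (2005, cs)}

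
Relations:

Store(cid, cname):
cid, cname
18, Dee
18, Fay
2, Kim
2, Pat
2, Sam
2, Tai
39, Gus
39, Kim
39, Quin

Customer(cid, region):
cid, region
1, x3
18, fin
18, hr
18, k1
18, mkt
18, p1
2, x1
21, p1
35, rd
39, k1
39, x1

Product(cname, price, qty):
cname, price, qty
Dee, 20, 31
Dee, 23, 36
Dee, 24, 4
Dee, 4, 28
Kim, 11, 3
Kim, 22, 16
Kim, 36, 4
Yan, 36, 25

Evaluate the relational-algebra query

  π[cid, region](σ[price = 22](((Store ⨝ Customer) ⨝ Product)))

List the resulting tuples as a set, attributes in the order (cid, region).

{(2, x1), (39, k1), (39, x1)}

Store ⋈ Customer (natural join on cid): {(18, Dee, fin), (18, Dee, hr), (18, Dee, k1), (18, Dee, mkt), (18, Dee, p1), (18, Fay, fin), (18, Fay, hr), (18, Fay, k1), (18, Fay, mkt), (18, Fay, p1), (2, Kim, x1), (2, Pat, x1), (2, Sam, x1), (2, Tai, x1), (39, Gus, k1), (39, Gus, x1), (39, Kim, k1), (39, Kim, x1), (39, Quin, k1), (39, Quin, x1)}
(Store ⨝ Customer) ⋈ Product (natural join on cname): {(18, Dee, fin, 20, 31), (18, Dee, fin, 23, 36), (18, Dee, fin, 24, 4), (18, Dee, fin, 4, 28), (18, Dee, hr, 20, 31), (18, Dee, hr, 23, 36), (18, Dee, hr, 24, 4), (18, Dee, hr, 4, 28), (18, Dee, k1, 20, 31), (18, Dee, k1, 23, 36), (18, Dee, k1, 24, 4), (18, Dee, k1, 4, 28), (18, Dee, mkt, 20, 31), (18, Dee, mkt, 23, 36), (18, Dee, mkt, 24, 4), (18, Dee, mkt, 4, 28), (18, Dee, p1, 20, 31), (18, Dee, p1, 23, 36), (18, Dee, p1, 24, 4), (18, Dee, p1, 4, 28), (2, Kim, x1, 11, 3), (2, Kim, x1, 22, 16), (2, Kim, x1, 36, 4), (39, Kim, k1, 11, 3), (39, Kim, k1, 22, 16), (39, Kim, k1, 36, 4), (39, Kim, x1, 11, 3), (39, Kim, x1, 22, 16), (39, Kim, x1, 36, 4)}
σ[price = 22]: keep tuples satisfying price = 22 → {(2, Kim, x1, 22, 16), (39, Kim, k1, 22, 16), (39, Kim, x1, 22, 16)}
π_{cid, region} gives {(2, x1), (39, k1), (39, x1)}.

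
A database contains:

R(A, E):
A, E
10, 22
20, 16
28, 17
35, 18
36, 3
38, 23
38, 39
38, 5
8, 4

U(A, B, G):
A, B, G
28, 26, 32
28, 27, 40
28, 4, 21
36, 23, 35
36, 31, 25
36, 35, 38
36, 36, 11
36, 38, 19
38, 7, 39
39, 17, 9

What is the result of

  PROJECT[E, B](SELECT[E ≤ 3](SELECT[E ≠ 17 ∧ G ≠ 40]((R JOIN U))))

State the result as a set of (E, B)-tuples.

{(3, 23), (3, 31), (3, 35), (3, 36), (3, 38)}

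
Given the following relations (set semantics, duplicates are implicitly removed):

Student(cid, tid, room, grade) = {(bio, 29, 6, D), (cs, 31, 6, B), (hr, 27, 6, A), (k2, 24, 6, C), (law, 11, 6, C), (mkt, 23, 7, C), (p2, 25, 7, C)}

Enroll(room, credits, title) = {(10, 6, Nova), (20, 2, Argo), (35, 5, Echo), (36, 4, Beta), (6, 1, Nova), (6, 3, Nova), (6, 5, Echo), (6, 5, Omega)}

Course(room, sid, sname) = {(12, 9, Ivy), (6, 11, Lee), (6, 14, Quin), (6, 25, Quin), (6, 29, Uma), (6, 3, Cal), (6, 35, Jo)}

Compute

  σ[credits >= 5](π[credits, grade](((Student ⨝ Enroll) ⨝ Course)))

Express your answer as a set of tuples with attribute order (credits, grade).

{(5, A), (5, B), (5, C), (5, D)}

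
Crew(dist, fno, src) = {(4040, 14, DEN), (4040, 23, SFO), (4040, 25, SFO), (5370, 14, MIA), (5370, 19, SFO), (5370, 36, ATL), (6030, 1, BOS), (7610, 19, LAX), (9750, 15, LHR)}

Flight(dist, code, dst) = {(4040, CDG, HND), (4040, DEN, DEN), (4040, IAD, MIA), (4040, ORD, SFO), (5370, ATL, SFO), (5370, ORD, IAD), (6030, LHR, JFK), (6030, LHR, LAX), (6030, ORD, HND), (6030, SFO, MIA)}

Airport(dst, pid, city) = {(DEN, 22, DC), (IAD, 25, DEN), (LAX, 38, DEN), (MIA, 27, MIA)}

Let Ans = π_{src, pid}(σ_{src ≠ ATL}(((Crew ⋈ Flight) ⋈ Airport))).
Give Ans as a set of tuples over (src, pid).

{(BOS, 27), (BOS, 38), (DEN, 22), (DEN, 27), (MIA, 25), (SFO, 22), (SFO, 25), (SFO, 27)}

Crew ⋈ Flight (natural join on dist): {(4040, 14, DEN, CDG, HND), (4040, 14, DEN, DEN, DEN), (4040, 14, DEN, IAD, MIA), (4040, 14, DEN, ORD, SFO), (4040, 23, SFO, CDG, HND), (4040, 23, SFO, DEN, DEN), (4040, 23, SFO, IAD, MIA), (4040, 23, SFO, ORD, SFO), (4040, 25, SFO, CDG, HND), (4040, 25, SFO, DEN, DEN), (4040, 25, SFO, IAD, MIA), (4040, 25, SFO, ORD, SFO), (5370, 14, MIA, ATL, SFO), (5370, 14, MIA, ORD, IAD), (5370, 19, SFO, ATL, SFO), (5370, 19, SFO, ORD, IAD), (5370, 36, ATL, ATL, SFO), (5370, 36, ATL, ORD, IAD), (6030, 1, BOS, LHR, JFK), (6030, 1, BOS, LHR, LAX), (6030, 1, BOS, ORD, HND), (6030, 1, BOS, SFO, MIA)}
(Crew ⋈ Flight) ⋈ Airport (natural join on dst): {(4040, 14, DEN, DEN, DEN, 22, DC), (4040, 14, DEN, IAD, MIA, 27, MIA), (4040, 23, SFO, DEN, DEN, 22, DC), (4040, 23, SFO, IAD, MIA, 27, MIA), (4040, 25, SFO, DEN, DEN, 22, DC), (4040, 25, SFO, IAD, MIA, 27, MIA), (5370, 14, MIA, ORD, IAD, 25, DEN), (5370, 19, SFO, ORD, IAD, 25, DEN), (5370, 36, ATL, ORD, IAD, 25, DEN), (6030, 1, BOS, LHR, LAX, 38, DEN), (6030, 1, BOS, SFO, MIA, 27, MIA)}
Apply σ_{src ≠ ATL}; surviving tuples: {(4040, 14, DEN, DEN, DEN, 22, DC), (4040, 14, DEN, IAD, MIA, 27, MIA), (4040, 23, SFO, DEN, DEN, 22, DC), (4040, 23, SFO, IAD, MIA, 27, MIA), (4040, 25, SFO, DEN, DEN, 22, DC), (4040, 25, SFO, IAD, MIA, 27, MIA), (5370, 14, MIA, ORD, IAD, 25, DEN), (5370, 19, SFO, ORD, IAD, 25, DEN), (6030, 1, BOS, LHR, LAX, 38, DEN), (6030, 1, BOS, SFO, MIA, 27, MIA)}
Projecting to src, pid (2 duplicate(s) eliminated): {(BOS, 27), (BOS, 38), (DEN, 22), (DEN, 27), (MIA, 25), (SFO, 22), (SFO, 25), (SFO, 27)}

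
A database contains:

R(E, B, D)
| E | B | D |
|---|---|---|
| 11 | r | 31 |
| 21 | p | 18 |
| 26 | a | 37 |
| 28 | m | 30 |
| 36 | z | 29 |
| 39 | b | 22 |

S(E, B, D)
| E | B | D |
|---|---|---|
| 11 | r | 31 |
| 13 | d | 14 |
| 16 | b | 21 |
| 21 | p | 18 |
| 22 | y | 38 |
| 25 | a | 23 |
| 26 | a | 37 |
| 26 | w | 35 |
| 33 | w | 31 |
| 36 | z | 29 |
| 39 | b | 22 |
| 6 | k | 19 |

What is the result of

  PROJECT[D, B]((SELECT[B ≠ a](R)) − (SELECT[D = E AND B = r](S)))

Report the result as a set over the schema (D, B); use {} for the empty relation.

Selection B ≠ a: {(11, r, 31), (21, p, 18), (28, m, 30), (36, z, 29), (39, b, 22)}
Selection D = E AND B = r: {}
Set difference of the two operands is {(11, r, 31), (21, p, 18), (28, m, 30), (36, z, 29), (39, b, 22)}.
π_{D, B} gives {(18, p), (22, b), (29, z), (30, m), (31, r)}.

{(18, p), (22, b), (29, z), (30, m), (31, r)}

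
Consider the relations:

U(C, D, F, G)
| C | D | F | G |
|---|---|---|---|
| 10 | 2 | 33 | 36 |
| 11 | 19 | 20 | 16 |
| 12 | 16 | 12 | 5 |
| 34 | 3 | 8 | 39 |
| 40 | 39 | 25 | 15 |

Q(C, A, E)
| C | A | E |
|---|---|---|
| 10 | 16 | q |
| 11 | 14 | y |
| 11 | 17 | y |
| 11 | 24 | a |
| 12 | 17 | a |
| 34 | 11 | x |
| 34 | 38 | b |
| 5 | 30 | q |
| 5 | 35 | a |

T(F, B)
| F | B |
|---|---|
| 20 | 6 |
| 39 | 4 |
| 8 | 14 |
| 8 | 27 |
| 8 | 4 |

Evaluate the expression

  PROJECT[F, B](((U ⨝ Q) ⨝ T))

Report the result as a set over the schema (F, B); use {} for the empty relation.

{(20, 6), (8, 14), (8, 27), (8, 4)}

Joining U and Q on C yields {(10, 2, 33, 36, 16, q), (11, 19, 20, 16, 14, y), (11, 19, 20, 16, 17, y), (11, 19, 20, 16, 24, a), (12, 16, 12, 5, 17, a), (34, 3, 8, 39, 11, x), (34, 3, 8, 39, 38, b)}.
Joining (U ⨝ Q) and T on F yields {(11, 19, 20, 16, 14, y, 6), (11, 19, 20, 16, 17, y, 6), (11, 19, 20, 16, 24, a, 6), (34, 3, 8, 39, 11, x, 14), (34, 3, 8, 39, 11, x, 27), (34, 3, 8, 39, 11, x, 4), (34, 3, 8, 39, 38, b, 14), (34, 3, 8, 39, 38, b, 27), (34, 3, 8, 39, 38, b, 4)}.
π[F, B]: project onto (F, B) (5 duplicate(s) eliminated) → {(20, 6), (8, 14), (8, 27), (8, 4)}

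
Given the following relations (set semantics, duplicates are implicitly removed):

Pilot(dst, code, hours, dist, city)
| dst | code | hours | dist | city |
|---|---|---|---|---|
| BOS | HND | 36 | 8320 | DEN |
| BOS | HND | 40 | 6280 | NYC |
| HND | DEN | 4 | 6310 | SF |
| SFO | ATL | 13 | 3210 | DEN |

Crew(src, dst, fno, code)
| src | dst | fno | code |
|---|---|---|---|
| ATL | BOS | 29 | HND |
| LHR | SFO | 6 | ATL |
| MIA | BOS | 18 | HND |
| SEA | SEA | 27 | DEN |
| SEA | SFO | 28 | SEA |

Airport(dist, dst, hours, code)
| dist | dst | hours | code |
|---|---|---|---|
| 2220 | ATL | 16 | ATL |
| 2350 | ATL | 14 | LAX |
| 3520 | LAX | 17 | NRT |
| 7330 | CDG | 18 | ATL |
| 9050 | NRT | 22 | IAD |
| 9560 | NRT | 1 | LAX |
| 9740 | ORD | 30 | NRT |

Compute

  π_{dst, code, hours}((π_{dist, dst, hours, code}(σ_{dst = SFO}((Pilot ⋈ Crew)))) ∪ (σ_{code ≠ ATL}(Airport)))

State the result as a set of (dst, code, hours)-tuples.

{(ATL, LAX, 14), (LAX, NRT, 17), (NRT, IAD, 22), (NRT, LAX, 1), (ORD, NRT, 30), (SFO, ATL, 13)}

Joining Pilot and Crew on dst, code yields {(BOS, HND, 36, 8320, DEN, ATL, 29), (BOS, HND, 36, 8320, DEN, MIA, 18), (BOS, HND, 40, 6280, NYC, ATL, 29), (BOS, HND, 40, 6280, NYC, MIA, 18), (SFO, ATL, 13, 3210, DEN, LHR, 6)}.
σ[dst = SFO]: keep tuples satisfying dst = SFO → {(SFO, ATL, 13, 3210, DEN, LHR, 6)}
π_{dist, dst, hours, code} gives {(3210, SFO, 13, ATL)}.
σ[code ≠ ATL]: keep tuples satisfying code ≠ ATL → {(2350, ATL, 14, LAX), (3520, LAX, 17, NRT), (9050, NRT, 22, IAD), (9560, NRT, 1, LAX), (9740, ORD, 30, NRT)}
Set union of the two operands is {(2350, ATL, 14, LAX), (3210, SFO, 13, ATL), (3520, LAX, 17, NRT), (9050, NRT, 22, IAD), (9560, NRT, 1, LAX), (9740, ORD, 30, NRT)}.
π_{dst, code, hours} gives {(ATL, LAX, 14), (LAX, NRT, 17), (NRT, IAD, 22), (NRT, LAX, 1), (ORD, NRT, 30), (SFO, ATL, 13)}.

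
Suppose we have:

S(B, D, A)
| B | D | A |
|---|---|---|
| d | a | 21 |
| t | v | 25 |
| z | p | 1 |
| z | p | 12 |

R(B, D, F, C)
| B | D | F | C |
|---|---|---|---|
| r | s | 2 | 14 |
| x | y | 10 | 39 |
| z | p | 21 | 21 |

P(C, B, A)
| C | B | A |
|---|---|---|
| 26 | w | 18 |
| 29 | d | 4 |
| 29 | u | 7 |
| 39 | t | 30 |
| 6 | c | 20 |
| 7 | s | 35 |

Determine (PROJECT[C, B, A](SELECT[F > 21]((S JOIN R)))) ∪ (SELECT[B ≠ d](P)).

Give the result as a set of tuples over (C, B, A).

Natural join on B, D: {(z, p, 1, 21, 21), (z, p, 12, 21, 21)}
σ[F > 21]: keep tuples satisfying F > 21 → {}
Projecting to C, B, A: {}
σ[B ≠ d]: keep tuples satisfying B ≠ d → {(26, w, 18), (29, u, 7), (39, t, 30), (6, c, 20), (7, s, 35)}
Set union of the two operands is {(26, w, 18), (29, u, 7), (39, t, 30), (6, c, 20), (7, s, 35)}.

{(26, w, 18), (29, u, 7), (39, t, 30), (6, c, 20), (7, s, 35)}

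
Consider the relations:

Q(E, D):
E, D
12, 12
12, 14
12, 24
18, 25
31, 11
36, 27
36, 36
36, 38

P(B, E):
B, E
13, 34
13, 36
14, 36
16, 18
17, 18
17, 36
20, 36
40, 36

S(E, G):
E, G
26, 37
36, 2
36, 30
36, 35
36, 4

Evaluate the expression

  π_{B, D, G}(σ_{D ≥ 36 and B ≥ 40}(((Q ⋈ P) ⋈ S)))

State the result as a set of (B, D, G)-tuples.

{(40, 36, 2), (40, 36, 30), (40, 36, 35), (40, 36, 4), (40, 38, 2), (40, 38, 30), (40, 38, 35), (40, 38, 4)}

Natural join on E: {(18, 25, 16), (18, 25, 17), (36, 27, 13), (36, 27, 14), (36, 27, 17), (36, 27, 20), (36, 27, 40), (36, 36, 13), (36, 36, 14), (36, 36, 17), (36, 36, 20), (36, 36, 40), (36, 38, 13), (36, 38, 14), (36, 38, 17), (36, 38, 20), (36, 38, 40)}
Natural join on E: {(36, 27, 13, 2), (36, 27, 13, 30), (36, 27, 13, 35), (36, 27, 13, 4), (36, 27, 14, 2), (36, 27, 14, 30), (36, 27, 14, 35), (36, 27, 14, 4), (36, 27, 17, 2), (36, 27, 17, 30), (36, 27, 17, 35), (36, 27, 17, 4), (36, 27, 20, 2), (36, 27, 20, 30), (36, 27, 20, 35), (36, 27, 20, 4), (36, 27, 40, 2), (36, 27, 40, 30), (36, 27, 40, 35), (36, 27, 40, 4), (36, 36, 13, 2), (36, 36, 13, 30), (36, 36, 13, 35), (36, 36, 13, 4), (36, 36, 14, 2), (36, 36, 14, 30), (36, 36, 14, 35), (36, 36, 14, 4), (36, 36, 17, 2), (36, 36, 17, 30), (36, 36, 17, 35), (36, 36, 17, 4), (36, 36, 20, 2), (36, 36, 20, 30), (36, 36, 20, 35), (36, 36, 20, 4), (36, 36, 40, 2), (36, 36, 40, 30), (36, 36, 40, 35), (36, 36, 40, 4), (36, 38, 13, 2), (36, 38, 13, 30), (36, 38, 13, 35), (36, 38, 13, 4), (36, 38, 14, 2), (36, 38, 14, 30), (36, 38, 14, 35), (36, 38, 14, 4), (36, 38, 17, 2), (36, 38, 17, 30), (36, 38, 17, 35), (36, 38, 17, 4), (36, 38, 20, 2), (36, 38, 20, 30), (36, 38, 20, 35), (36, 38, 20, 4), (36, 38, 40, 2), (36, 38, 40, 30), (36, 38, 40, 35), (36, 38, 40, 4)}
Selection D ≥ 36 and B ≥ 40: {(36, 36, 40, 2), (36, 36, 40, 30), (36, 36, 40, 35), (36, 36, 40, 4), (36, 38, 40, 2), (36, 38, 40, 30), (36, 38, 40, 35), (36, 38, 40, 4)}
π_{B, D, G} gives {(40, 36, 2), (40, 36, 30), (40, 36, 35), (40, 36, 4), (40, 38, 2), (40, 38, 30), (40, 38, 35), (40, 38, 4)}.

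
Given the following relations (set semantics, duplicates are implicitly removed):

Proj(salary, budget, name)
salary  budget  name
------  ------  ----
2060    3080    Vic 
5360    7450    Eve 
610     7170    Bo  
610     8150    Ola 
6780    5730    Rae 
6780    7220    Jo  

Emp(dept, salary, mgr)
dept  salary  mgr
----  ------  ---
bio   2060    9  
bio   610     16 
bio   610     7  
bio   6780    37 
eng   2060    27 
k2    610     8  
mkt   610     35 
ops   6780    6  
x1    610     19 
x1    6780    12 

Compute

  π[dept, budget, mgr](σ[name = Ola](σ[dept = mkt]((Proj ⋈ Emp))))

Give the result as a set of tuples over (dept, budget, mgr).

{(mkt, 8150, 35)}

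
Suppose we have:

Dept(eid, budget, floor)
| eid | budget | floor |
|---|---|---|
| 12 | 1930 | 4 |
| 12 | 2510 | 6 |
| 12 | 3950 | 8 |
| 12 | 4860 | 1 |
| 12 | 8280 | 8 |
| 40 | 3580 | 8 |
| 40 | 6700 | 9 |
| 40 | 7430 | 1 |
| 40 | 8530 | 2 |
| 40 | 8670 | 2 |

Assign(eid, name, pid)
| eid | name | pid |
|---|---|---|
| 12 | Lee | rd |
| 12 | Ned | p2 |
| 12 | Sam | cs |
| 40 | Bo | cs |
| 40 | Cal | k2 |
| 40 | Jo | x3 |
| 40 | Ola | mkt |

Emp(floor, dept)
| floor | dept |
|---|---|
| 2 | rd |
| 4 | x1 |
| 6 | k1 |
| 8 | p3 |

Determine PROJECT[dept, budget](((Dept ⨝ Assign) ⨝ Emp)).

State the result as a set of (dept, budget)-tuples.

{(k1, 2510), (p3, 3580), (p3, 3950), (p3, 8280), (rd, 8530), (rd, 8670), (x1, 1930)}

Natural join on eid: {(12, 1930, 4, Lee, rd), (12, 1930, 4, Ned, p2), (12, 1930, 4, Sam, cs), (12, 2510, 6, Lee, rd), (12, 2510, 6, Ned, p2), (12, 2510, 6, Sam, cs), (12, 3950, 8, Lee, rd), (12, 3950, 8, Ned, p2), (12, 3950, 8, Sam, cs), (12, 4860, 1, Lee, rd), (12, 4860, 1, Ned, p2), (12, 4860, 1, Sam, cs), (12, 8280, 8, Lee, rd), (12, 8280, 8, Ned, p2), (12, 8280, 8, Sam, cs), (40, 3580, 8, Bo, cs), (40, 3580, 8, Cal, k2), (40, 3580, 8, Jo, x3), (40, 3580, 8, Ola, mkt), (40, 6700, 9, Bo, cs), (40, 6700, 9, Cal, k2), (40, 6700, 9, Jo, x3), (40, 6700, 9, Ola, mkt), (40, 7430, 1, Bo, cs), (40, 7430, 1, Cal, k2), (40, 7430, 1, Jo, x3), (40, 7430, 1, Ola, mkt), (40, 8530, 2, Bo, cs), (40, 8530, 2, Cal, k2), (40, 8530, 2, Jo, x3), (40, 8530, 2, Ola, mkt), (40, 8670, 2, Bo, cs), (40, 8670, 2, Cal, k2), (40, 8670, 2, Jo, x3), (40, 8670, 2, Ola, mkt)}
Natural join on floor: {(12, 1930, 4, Lee, rd, x1), (12, 1930, 4, Ned, p2, x1), (12, 1930, 4, Sam, cs, x1), (12, 2510, 6, Lee, rd, k1), (12, 2510, 6, Ned, p2, k1), (12, 2510, 6, Sam, cs, k1), (12, 3950, 8, Lee, rd, p3), (12, 3950, 8, Ned, p2, p3), (12, 3950, 8, Sam, cs, p3), (12, 8280, 8, Lee, rd, p3), (12, 8280, 8, Ned, p2, p3), (12, 8280, 8, Sam, cs, p3), (40, 3580, 8, Bo, cs, p3), (40, 3580, 8, Cal, k2, p3), (40, 3580, 8, Jo, x3, p3), (40, 3580, 8, Ola, mkt, p3), (40, 8530, 2, Bo, cs, rd), (40, 8530, 2, Cal, k2, rd), (40, 8530, 2, Jo, x3, rd), (40, 8530, 2, Ola, mkt, rd), (40, 8670, 2, Bo, cs, rd), (40, 8670, 2, Cal, k2, rd), (40, 8670, 2, Jo, x3, rd), (40, 8670, 2, Ola, mkt, rd)}
Keep only column(s) dept, budget (17 duplicate(s) eliminated): {(k1, 2510), (p3, 3580), (p3, 3950), (p3, 8280), (rd, 8530), (rd, 8670), (x1, 1930)}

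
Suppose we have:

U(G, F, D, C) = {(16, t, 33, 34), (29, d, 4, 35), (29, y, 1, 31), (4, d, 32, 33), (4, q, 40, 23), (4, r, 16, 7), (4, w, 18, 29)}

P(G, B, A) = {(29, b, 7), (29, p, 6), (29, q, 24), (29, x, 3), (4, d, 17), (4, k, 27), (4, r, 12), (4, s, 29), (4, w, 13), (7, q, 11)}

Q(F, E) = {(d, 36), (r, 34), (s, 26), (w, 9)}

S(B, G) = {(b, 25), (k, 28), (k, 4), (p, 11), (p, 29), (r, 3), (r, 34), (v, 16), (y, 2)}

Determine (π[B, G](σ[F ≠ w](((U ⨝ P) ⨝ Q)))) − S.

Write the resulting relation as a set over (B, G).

Joining U and P on G yields {(29, d, 4, 35, b, 7), (29, d, 4, 35, p, 6), (29, d, 4, 35, q, 24), (29, d, 4, 35, x, 3), (29, y, 1, 31, b, 7), (29, y, 1, 31, p, 6), (29, y, 1, 31, q, 24), (29, y, 1, 31, x, 3), (4, d, 32, 33, d, 17), (4, d, 32, 33, k, 27), (4, d, 32, 33, r, 12), (4, d, 32, 33, s, 29), (4, d, 32, 33, w, 13), (4, q, 40, 23, d, 17), (4, q, 40, 23, k, 27), (4, q, 40, 23, r, 12), (4, q, 40, 23, s, 29), (4, q, 40, 23, w, 13), (4, r, 16, 7, d, 17), (4, r, 16, 7, k, 27), (4, r, 16, 7, r, 12), (4, r, 16, 7, s, 29), (4, r, 16, 7, w, 13), (4, w, 18, 29, d, 17), (4, w, 18, 29, k, 27), (4, w, 18, 29, r, 12), (4, w, 18, 29, s, 29), (4, w, 18, 29, w, 13)}.
Joining (U ⨝ P) and Q on F yields {(29, d, 4, 35, b, 7, 36), (29, d, 4, 35, p, 6, 36), (29, d, 4, 35, q, 24, 36), (29, d, 4, 35, x, 3, 36), (4, d, 32, 33, d, 17, 36), (4, d, 32, 33, k, 27, 36), (4, d, 32, 33, r, 12, 36), (4, d, 32, 33, s, 29, 36), (4, d, 32, 33, w, 13, 36), (4, r, 16, 7, d, 17, 34), (4, r, 16, 7, k, 27, 34), (4, r, 16, 7, r, 12, 34), (4, r, 16, 7, s, 29, 34), (4, r, 16, 7, w, 13, 34), (4, w, 18, 29, d, 17, 9), (4, w, 18, 29, k, 27, 9), (4, w, 18, 29, r, 12, 9), (4, w, 18, 29, s, 29, 9), (4, w, 18, 29, w, 13, 9)}.
σ[F ≠ w]: keep tuples satisfying F ≠ w → {(29, d, 4, 35, b, 7, 36), (29, d, 4, 35, p, 6, 36), (29, d, 4, 35, q, 24, 36), (29, d, 4, 35, x, 3, 36), (4, d, 32, 33, d, 17, 36), (4, d, 32, 33, k, 27, 36), (4, d, 32, 33, r, 12, 36), (4, d, 32, 33, s, 29, 36), (4, d, 32, 33, w, 13, 36), (4, r, 16, 7, d, 17, 34), (4, r, 16, 7, k, 27, 34), (4, r, 16, 7, r, 12, 34), (4, r, 16, 7, s, 29, 34), (4, r, 16, 7, w, 13, 34)}
Projecting to B, G (5 duplicate(s) eliminated): {(b, 29), (d, 4), (k, 4), (p, 29), (q, 29), (r, 4), (s, 4), (w, 4), (x, 29)}
Taking the difference: {(b, 29), (d, 4), (q, 29), (r, 4), (s, 4), (w, 4), (x, 29)}

{(b, 29), (d, 4), (q, 29), (r, 4), (s, 4), (w, 4), (x, 29)}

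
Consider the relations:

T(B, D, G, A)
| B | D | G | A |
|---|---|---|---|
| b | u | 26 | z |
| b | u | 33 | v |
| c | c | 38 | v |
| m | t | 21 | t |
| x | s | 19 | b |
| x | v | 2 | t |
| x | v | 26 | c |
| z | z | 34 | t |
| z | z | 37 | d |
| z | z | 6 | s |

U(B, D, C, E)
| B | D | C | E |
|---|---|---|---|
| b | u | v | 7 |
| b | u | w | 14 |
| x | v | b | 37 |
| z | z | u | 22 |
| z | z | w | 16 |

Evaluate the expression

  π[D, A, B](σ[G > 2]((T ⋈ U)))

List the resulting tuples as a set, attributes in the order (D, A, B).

Joining T and U on B, D yields {(b, u, 26, z, v, 7), (b, u, 26, z, w, 14), (b, u, 33, v, v, 7), (b, u, 33, v, w, 14), (x, v, 2, t, b, 37), (x, v, 26, c, b, 37), (z, z, 34, t, u, 22), (z, z, 34, t, w, 16), (z, z, 37, d, u, 22), (z, z, 37, d, w, 16), (z, z, 6, s, u, 22), (z, z, 6, s, w, 16)}.
σ[G > 2]: keep tuples satisfying G > 2 → {(b, u, 26, z, v, 7), (b, u, 26, z, w, 14), (b, u, 33, v, v, 7), (b, u, 33, v, w, 14), (x, v, 26, c, b, 37), (z, z, 34, t, u, 22), (z, z, 34, t, w, 16), (z, z, 37, d, u, 22), (z, z, 37, d, w, 16), (z, z, 6, s, u, 22), (z, z, 6, s, w, 16)}
π[D, A, B]: project onto (D, A, B) (5 duplicate(s) eliminated) → {(u, v, b), (u, z, b), (v, c, x), (z, d, z), (z, s, z), (z, t, z)}

{(u, v, b), (u, z, b), (v, c, x), (z, d, z), (z, s, z), (z, t, z)}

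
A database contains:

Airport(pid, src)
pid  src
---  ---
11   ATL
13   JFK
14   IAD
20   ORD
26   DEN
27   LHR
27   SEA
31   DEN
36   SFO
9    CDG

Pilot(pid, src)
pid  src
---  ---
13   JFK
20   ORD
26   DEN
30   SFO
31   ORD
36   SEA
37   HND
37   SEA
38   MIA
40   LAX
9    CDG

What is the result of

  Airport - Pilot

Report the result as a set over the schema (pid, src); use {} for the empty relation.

{(11, ATL), (14, IAD), (27, LHR), (27, SEA), (31, DEN), (36, SFO)}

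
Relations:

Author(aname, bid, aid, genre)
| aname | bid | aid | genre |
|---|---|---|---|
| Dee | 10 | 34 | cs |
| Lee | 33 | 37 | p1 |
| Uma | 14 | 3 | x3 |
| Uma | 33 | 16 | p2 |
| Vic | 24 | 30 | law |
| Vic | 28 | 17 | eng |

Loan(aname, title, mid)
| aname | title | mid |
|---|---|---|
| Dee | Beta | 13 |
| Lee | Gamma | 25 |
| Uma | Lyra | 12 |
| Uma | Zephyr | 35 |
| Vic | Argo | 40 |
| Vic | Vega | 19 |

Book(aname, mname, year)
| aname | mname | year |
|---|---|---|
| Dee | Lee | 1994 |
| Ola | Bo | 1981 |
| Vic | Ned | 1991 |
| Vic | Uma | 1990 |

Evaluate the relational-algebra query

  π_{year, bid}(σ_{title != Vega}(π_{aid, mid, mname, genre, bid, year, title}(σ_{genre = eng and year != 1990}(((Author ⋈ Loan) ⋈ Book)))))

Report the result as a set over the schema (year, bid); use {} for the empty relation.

{(1991, 28)}

Natural join on aname: {(Dee, 10, 34, cs, Beta, 13), (Lee, 33, 37, p1, Gamma, 25), (Uma, 14, 3, x3, Lyra, 12), (Uma, 14, 3, x3, Zephyr, 35), (Uma, 33, 16, p2, Lyra, 12), (Uma, 33, 16, p2, Zephyr, 35), (Vic, 24, 30, law, Argo, 40), (Vic, 24, 30, law, Vega, 19), (Vic, 28, 17, eng, Argo, 40), (Vic, 28, 17, eng, Vega, 19)}
Natural join on aname: {(Dee, 10, 34, cs, Beta, 13, Lee, 1994), (Vic, 24, 30, law, Argo, 40, Ned, 1991), (Vic, 24, 30, law, Argo, 40, Uma, 1990), (Vic, 24, 30, law, Vega, 19, Ned, 1991), (Vic, 24, 30, law, Vega, 19, Uma, 1990), (Vic, 28, 17, eng, Argo, 40, Ned, 1991), (Vic, 28, 17, eng, Argo, 40, Uma, 1990), (Vic, 28, 17, eng, Vega, 19, Ned, 1991), (Vic, 28, 17, eng, Vega, 19, Uma, 1990)}
Filtering on genre = eng and year != 1990 leaves {(Vic, 28, 17, eng, Argo, 40, Ned, 1991), (Vic, 28, 17, eng, Vega, 19, Ned, 1991)}.
π_{aid, mid, mname, genre, bid, year, title} gives {(17, 19, Ned, eng, 28, 1991, Vega), (17, 40, Ned, eng, 28, 1991, Argo)}.
Filtering on title != Vega leaves {(17, 40, Ned, eng, 28, 1991, Argo)}.
π_{year, bid} gives {(1991, 28)}.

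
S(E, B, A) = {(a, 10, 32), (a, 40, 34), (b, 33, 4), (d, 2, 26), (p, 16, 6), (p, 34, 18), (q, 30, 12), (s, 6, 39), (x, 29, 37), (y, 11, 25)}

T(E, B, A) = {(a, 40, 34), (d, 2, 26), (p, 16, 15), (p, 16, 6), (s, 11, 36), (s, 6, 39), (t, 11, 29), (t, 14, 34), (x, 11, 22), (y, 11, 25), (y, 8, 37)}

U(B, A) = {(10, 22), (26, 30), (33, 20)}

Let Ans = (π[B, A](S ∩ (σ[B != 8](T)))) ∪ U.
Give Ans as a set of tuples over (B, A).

{(10, 22), (11, 25), (16, 6), (2, 26), (26, 30), (33, 20), (40, 34), (6, 39)}

Selection B != 8: {(a, 40, 34), (d, 2, 26), (p, 16, 15), (p, 16, 6), (s, 11, 36), (s, 6, 39), (t, 11, 29), (t, 14, 34), (x, 11, 22), (y, 11, 25)}
Set intersection of the two operands is {(a, 40, 34), (d, 2, 26), (p, 16, 6), (s, 6, 39), (y, 11, 25)}.
Projecting to B, A: {(11, 25), (16, 6), (2, 26), (40, 34), (6, 39)}
Set union of the two operands is {(10, 22), (11, 25), (16, 6), (2, 26), (26, 30), (33, 20), (40, 34), (6, 39)}.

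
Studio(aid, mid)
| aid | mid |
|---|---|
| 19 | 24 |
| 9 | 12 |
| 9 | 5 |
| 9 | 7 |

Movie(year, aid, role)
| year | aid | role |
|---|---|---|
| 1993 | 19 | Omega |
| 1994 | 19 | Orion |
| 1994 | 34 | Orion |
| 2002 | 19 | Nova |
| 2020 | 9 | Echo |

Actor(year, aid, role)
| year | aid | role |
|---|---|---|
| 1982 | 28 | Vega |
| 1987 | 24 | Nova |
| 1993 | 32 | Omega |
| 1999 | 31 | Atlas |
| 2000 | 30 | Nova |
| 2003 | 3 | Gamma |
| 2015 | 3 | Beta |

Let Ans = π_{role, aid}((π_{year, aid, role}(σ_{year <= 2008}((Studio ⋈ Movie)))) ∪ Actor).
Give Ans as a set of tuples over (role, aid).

{(Atlas, 31), (Beta, 3), (Gamma, 3), (Nova, 19), (Nova, 24), (Nova, 30), (Omega, 19), (Omega, 32), (Orion, 19), (Vega, 28)}

Studio ⋈ Movie (natural join on aid): {(19, 24, 1993, Omega), (19, 24, 1994, Orion), (19, 24, 2002, Nova), (9, 12, 2020, Echo), (9, 5, 2020, Echo), (9, 7, 2020, Echo)}
Filtering on year <= 2008 leaves {(19, 24, 1993, Omega), (19, 24, 1994, Orion), (19, 24, 2002, Nova)}.
π[year, aid, role]: project onto (year, aid, role) → {(1993, 19, Omega), (1994, 19, Orion), (2002, 19, Nova)}
Taking the union: {(1982, 28, Vega), (1987, 24, Nova), (1993, 19, Omega), (1993, 32, Omega), (1994, 19, Orion), (1999, 31, Atlas), (2000, 30, Nova), (2002, 19, Nova), (2003, 3, Gamma), (2015, 3, Beta)}
π[role, aid]: project onto (role, aid) → {(Atlas, 31), (Beta, 3), (Gamma, 3), (Nova, 19), (Nova, 24), (Nova, 30), (Omega, 19), (Omega, 32), (Orion, 19), (Vega, 28)}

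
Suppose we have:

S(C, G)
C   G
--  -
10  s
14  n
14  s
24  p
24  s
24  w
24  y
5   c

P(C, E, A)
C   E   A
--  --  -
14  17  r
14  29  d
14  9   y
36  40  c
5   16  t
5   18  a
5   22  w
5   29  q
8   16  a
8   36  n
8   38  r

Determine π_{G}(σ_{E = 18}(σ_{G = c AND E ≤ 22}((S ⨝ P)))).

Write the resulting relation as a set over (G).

Joining S and P on C yields {(14, n, 17, r), (14, n, 29, d), (14, n, 9, y), (14, s, 17, r), (14, s, 29, d), (14, s, 9, y), (5, c, 16, t), (5, c, 18, a), (5, c, 22, w), (5, c, 29, q)}.
Apply σ_{G = c AND E ≤ 22}; surviving tuples: {(5, c, 16, t), (5, c, 18, a), (5, c, 22, w)}
Apply σ_{E = 18}; surviving tuples: {(5, c, 18, a)}
π_{G} gives {c}.

{c}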